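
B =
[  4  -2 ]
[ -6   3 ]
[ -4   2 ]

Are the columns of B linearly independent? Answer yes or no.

no

Row reduce B to echelon form.
R2 ← R2 + (3/2)·R1: [0, 0]
R3 ← R3 + R1: [0, 0]
1 pivot among 2 columns.
Only 1 < 2 pivot columns, so the columns are linearly dependent.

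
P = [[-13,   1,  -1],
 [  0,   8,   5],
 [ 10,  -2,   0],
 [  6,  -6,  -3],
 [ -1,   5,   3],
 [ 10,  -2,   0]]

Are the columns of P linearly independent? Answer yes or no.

no

Row reduce P to echelon form.
R3 ← R3 + (10/13)·R1: [0, -16/13, -10/13]
R4 ← R4 + (6/13)·R1: [0, -72/13, -45/13]
R5 ← R5 − (1/13)·R1: [0, 64/13, 40/13]
R6 ← R6 + (10/13)·R1: [0, -16/13, -10/13]
R3 ← R3 + (2/13)·R2: [0, 0, 0]
R4 ← R4 + (9/13)·R2: [0, 0, 0]
R5 ← R5 − (8/13)·R2: [0, 0, 0]
R6 ← R6 + (2/13)·R2: [0, 0, 0]
2 pivots among 3 columns.
Only 2 < 3 pivot columns, so the columns are linearly dependent.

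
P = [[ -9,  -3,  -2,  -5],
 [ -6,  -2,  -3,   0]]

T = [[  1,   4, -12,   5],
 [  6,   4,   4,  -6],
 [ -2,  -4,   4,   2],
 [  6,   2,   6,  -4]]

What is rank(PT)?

First compute PT:
[[-53, -50,  58, -11],
 [-12, -20,  52, -24]]
Now row reduce the product.
R2 ← R2 − (12/53)·R1: [0, -460/53, 2060/53, -1140/53]
2 nonzero rows, so rank(PT) = 2.

2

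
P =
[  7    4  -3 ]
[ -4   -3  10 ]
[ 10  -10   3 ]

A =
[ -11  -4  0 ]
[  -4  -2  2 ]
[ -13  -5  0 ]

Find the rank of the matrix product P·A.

First compute PA:
[[-54, -21,   8],
 [-74, -28,  -6],
 [-109, -35, -20]]
Now row reduce the product.
R2 ← R2 − (37/27)·R1: [0, 7/9, -458/27]
R3 ← R3 − (109/54)·R1: [0, 133/18, -976/27]
R3 ← R3 − (19/2)·R2: [0, 0, 125]
3 nonzero rows, so rank(PA) = 3.

3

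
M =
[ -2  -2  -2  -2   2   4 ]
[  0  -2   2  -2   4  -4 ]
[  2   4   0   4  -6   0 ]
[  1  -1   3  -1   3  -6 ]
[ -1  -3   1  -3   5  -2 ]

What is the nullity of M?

4

Row reduce to echelon form.
R3 ← R3 + R1: [0, 2, -2, 2, -4, 4]
R4 ← R4 + (1/2)·R1: [0, -2, 2, -2, 4, -4]
R5 ← R5 − (1/2)·R1: [0, -2, 2, -2, 4, -4]
R3 ← R3 + R2: [0, 0, 0, 0, 0, 0]
R4 ← R4 − R2: [0, 0, 0, 0, 0, 0]
R5 ← R5 − R2: [0, 0, 0, 0, 0, 0]
2 nonzero rows, so rank(M) = 2.
M has 6 columns; by rank–nullity, nullity = 6 − 2 = 4.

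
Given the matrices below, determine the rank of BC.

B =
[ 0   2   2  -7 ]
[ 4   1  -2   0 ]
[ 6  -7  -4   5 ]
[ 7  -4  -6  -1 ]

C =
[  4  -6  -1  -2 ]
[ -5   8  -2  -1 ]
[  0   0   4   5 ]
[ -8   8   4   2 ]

3

First compute BC:
[[ 46, -40, -24,  -6],
 [ 11, -16, -14, -19],
 [ 19, -52,  12, -15],
 [ 56, -82, -27, -42]]
Now row reduce the product.
R2 ← R2 − (11/46)·R1: [0, -148/23, -190/23, -404/23]
R3 ← R3 − (19/46)·R1: [0, -816/23, 504/23, -288/23]
R4 ← R4 − (28/23)·R1: [0, -766/23, 51/23, -798/23]
R3 ← R3 − (204/37)·R2: [0, 0, 2496/37, 3120/37]
R4 ← R4 − (383/74)·R2: [0, 0, 1664/37, 2080/37]
R4 ← R4 − (2/3)·R3: [0, 0, 0, 0]
3 nonzero rows, so rank(BC) = 3.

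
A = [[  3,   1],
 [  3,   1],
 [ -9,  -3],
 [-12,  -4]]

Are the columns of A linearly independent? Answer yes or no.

no

Row reduce A to echelon form.
R2 ← R2 − R1: [0, 0]
R3 ← R3 + (3)·R1: [0, 0]
R4 ← R4 + (4)·R1: [0, 0]
1 pivot among 2 columns.
Only 1 < 2 pivot columns, so the columns are linearly dependent.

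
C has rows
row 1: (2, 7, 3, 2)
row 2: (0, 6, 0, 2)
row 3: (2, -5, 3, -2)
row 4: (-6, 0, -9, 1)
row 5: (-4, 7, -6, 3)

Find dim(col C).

Row reduce to echelon form.
R3 ← R3 − R1: [0, -12, 0, -4]
R4 ← R4 + (3)·R1: [0, 21, 0, 7]
R5 ← R5 + (2)·R1: [0, 21, 0, 7]
R3 ← R3 + (2)·R2: [0, 0, 0, 0]
R4 ← R4 − (7/2)·R2: [0, 0, 0, 0]
R5 ← R5 − (7/2)·R2: [0, 0, 0, 0]
Echelon form has 2 nonzero rows, so rank(C) = 2.
The column space has dimension equal to the rank: 2.

2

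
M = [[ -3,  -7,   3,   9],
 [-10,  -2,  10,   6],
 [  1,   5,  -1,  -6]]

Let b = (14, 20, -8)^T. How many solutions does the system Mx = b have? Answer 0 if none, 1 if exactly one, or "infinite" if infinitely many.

infinite

Row reduce the augmented matrix [M | b].
R2 ← R2 − (10/3)·R1: [0, 64/3, 0, -24, -80/3]
R3 ← R3 + (1/3)·R1: [0, 8/3, 0, -3, -10/3]
R3 ← R3 − (1/8)·R2: [0, 0, 0, 0, 0]
The echelon form has 2 nonzero rows, and every pivot lies in the first 4 columns, so rank(M) = rank([M|b]) = 2.
The system is consistent.
rank = 2 < 4 unknowns, so there are infinitely many solutions.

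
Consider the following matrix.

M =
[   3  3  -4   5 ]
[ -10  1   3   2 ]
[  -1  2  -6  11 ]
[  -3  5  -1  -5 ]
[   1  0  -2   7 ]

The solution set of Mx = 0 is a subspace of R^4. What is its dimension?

Row reduce to echelon form.
R2 ← R2 + (10/3)·R1: [0, 11, -31/3, 56/3]
R3 ← R3 + (1/3)·R1: [0, 3, -22/3, 38/3]
R4 ← R4 + R1: [0, 8, -5, 0]
R5 ← R5 − (1/3)·R1: [0, -1, -2/3, 16/3]
R3 ← R3 − (3/11)·R2: [0, 0, -149/33, 250/33]
R4 ← R4 − (8/11)·R2: [0, 0, 83/33, -448/33]
R5 ← R5 + (1/11)·R2: [0, 0, -53/33, 232/33]
R4 ← R4 + (83/149)·R3: [0, 0, 0, -1394/149]
R5 ← R5 − (53/149)·R3: [0, 0, 0, 646/149]
R5 ← R5 + (19/41)·R4: [0, 0, 0, 0]
4 nonzero rows, so rank(M) = 4.
M has 4 columns; by rank–nullity, nullity = 4 − 4 = 0.

0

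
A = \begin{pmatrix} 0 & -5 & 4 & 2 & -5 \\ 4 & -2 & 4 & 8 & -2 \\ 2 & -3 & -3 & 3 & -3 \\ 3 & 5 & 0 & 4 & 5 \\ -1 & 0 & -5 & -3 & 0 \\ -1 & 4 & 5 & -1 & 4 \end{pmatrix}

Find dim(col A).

Row reduce to echelon form.
Swap R1 ↔ R2
R3 ← R3 − (1/2)·R1: [0, -2, -5, -1, -2]
R4 ← R4 − (3/4)·R1: [0, 13/2, -3, -2, 13/2]
R5 ← R5 + (1/4)·R1: [0, -1/2, -4, -1, -1/2]
R6 ← R6 + (1/4)·R1: [0, 7/2, 6, 1, 7/2]
R3 ← R3 − (2/5)·R2: [0, 0, -33/5, -9/5, 0]
R4 ← R4 + (13/10)·R2: [0, 0, 11/5, 3/5, 0]
R5 ← R5 − (1/10)·R2: [0, 0, -22/5, -6/5, 0]
R6 ← R6 + (7/10)·R2: [0, 0, 44/5, 12/5, 0]
R4 ← R4 + (1/3)·R3: [0, 0, 0, 0, 0]
R5 ← R5 − (2/3)·R3: [0, 0, 0, 0, 0]
R6 ← R6 + (4/3)·R3: [0, 0, 0, 0, 0]
Echelon form has 3 nonzero rows, so rank(A) = 3.
The column space has dimension equal to the rank: 3.

3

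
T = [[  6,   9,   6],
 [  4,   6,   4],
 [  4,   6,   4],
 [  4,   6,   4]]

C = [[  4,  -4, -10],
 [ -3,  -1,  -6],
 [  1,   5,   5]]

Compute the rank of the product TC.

First compute TC:
[[  3,  -3, -84],
 [  2,  -2, -56],
 [  2,  -2, -56],
 [  2,  -2, -56]]
Now row reduce the product.
R2 ← R2 − (2/3)·R1: [0, 0, 0]
R3 ← R3 − (2/3)·R1: [0, 0, 0]
R4 ← R4 − (2/3)·R1: [0, 0, 0]
1 nonzero row, so rank(TC) = 1.

1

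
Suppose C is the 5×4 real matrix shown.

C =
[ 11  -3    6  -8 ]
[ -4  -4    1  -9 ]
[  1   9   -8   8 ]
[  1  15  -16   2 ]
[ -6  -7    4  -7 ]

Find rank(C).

3

Row reduce to echelon form.
R2 ← R2 + (4/11)·R1: [0, -56/11, 35/11, -131/11]
R3 ← R3 − (1/11)·R1: [0, 102/11, -94/11, 96/11]
R4 ← R4 − (1/11)·R1: [0, 168/11, -182/11, 30/11]
R5 ← R5 + (6/11)·R1: [0, -95/11, 80/11, -125/11]
R3 ← R3 + (51/28)·R2: [0, 0, -11/4, -363/28]
R4 ← R4 + (3)·R2: [0, 0, -7, -33]
R5 ← R5 − (95/56)·R2: [0, 0, 15/8, 495/56]
R4 ← R4 − (28/11)·R3: [0, 0, 0, 0]
R5 ← R5 + (15/22)·R3: [0, 0, 0, 0]
Echelon form has 3 nonzero rows, so rank(C) = 3.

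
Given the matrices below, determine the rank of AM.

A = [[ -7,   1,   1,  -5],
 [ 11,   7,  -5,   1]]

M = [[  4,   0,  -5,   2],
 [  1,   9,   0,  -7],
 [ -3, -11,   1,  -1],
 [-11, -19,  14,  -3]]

2

First compute AM:
[[ 25,  93, -34,  -7],
 [ 55,  99, -46, -25]]
Now row reduce the product.
R2 ← R2 − (11/5)·R1: [0, -528/5, 144/5, -48/5]
2 nonzero rows, so rank(AM) = 2.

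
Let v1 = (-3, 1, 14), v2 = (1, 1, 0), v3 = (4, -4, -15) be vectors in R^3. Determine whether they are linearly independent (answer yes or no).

yes

Form the matrix with these vectors as rows and row reduce.
R2 ← R2 + (1/3)·R1: [0, 4/3, 14/3]
R3 ← R3 + (4/3)·R1: [0, -8/3, 11/3]
R3 ← R3 + (2)·R2: [0, 0, 13]
3 nonzero rows, so the 3 vectors span a space of dimension 3.
Since 3 = 3, the vectors are linearly independent.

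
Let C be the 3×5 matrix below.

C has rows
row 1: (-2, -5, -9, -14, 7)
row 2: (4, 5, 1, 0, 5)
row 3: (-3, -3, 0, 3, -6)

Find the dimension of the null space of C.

Row reduce to echelon form.
R2 ← R2 + (2)·R1: [0, -5, -17, -28, 19]
R3 ← R3 − (3/2)·R1: [0, 9/2, 27/2, 24, -33/2]
R3 ← R3 + (9/10)·R2: [0, 0, -9/5, -6/5, 3/5]
3 nonzero rows, so rank(C) = 3.
C has 5 columns; by rank–nullity, nullity = 5 − 3 = 2.

2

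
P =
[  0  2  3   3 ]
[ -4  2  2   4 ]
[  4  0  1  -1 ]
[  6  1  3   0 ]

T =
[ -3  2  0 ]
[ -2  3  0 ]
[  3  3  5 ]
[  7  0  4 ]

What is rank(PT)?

First compute PT:
[[ 26,  15,  27],
 [ 42,   4,  26],
 [-16,  11,   1],
 [-11,  24,  15]]
Now row reduce the product.
R2 ← R2 − (21/13)·R1: [0, -263/13, -229/13]
R3 ← R3 + (8/13)·R1: [0, 263/13, 229/13]
R4 ← R4 + (11/26)·R1: [0, 789/26, 687/26]
R3 ← R3 + R2: [0, 0, 0]
R4 ← R4 + (3/2)·R2: [0, 0, 0]
2 nonzero rows, so rank(PT) = 2.

2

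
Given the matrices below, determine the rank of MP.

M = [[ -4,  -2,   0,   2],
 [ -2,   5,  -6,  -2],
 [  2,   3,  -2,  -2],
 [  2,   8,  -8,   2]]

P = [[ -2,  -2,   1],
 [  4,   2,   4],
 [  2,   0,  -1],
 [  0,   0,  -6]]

3

First compute MP:
[[  0,   4, -24],
 [ 12,  14,  36],
 [  4,   2,  28],
 [ 12,  12,  30]]
Now row reduce the product.
Swap R1 ↔ R2
R3 ← R3 − (1/3)·R1: [0, -8/3, 16]
R4 ← R4 − R1: [0, -2, -6]
R3 ← R3 + (2/3)·R2: [0, 0, 0]
R4 ← R4 + (1/2)·R2: [0, 0, -18]
Swap R3 ↔ R4
3 nonzero rows, so rank(MP) = 3.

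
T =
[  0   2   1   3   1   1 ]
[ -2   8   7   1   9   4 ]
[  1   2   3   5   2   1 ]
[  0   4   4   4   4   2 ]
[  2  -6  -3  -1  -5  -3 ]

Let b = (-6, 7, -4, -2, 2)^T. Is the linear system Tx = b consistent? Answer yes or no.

Row reduce the augmented matrix [T | b].
Swap R1 ↔ R2
R3 ← R3 + (1/2)·R1: [0, 6, 13/2, 11/2, 13/2, 3, -1/2]
R5 ← R5 + R1: [0, 2, 4, 0, 4, 1, 9]
R3 ← R3 − (3)·R2: [0, 0, 7/2, -7/2, 7/2, 0, 35/2]
R4 ← R4 − (2)·R2: [0, 0, 2, -2, 2, 0, 10]
R5 ← R5 − R2: [0, 0, 3, -3, 3, 0, 15]
R4 ← R4 − (4/7)·R3: [0, 0, 0, 0, 0, 0, 0]
R5 ← R5 − (6/7)·R3: [0, 0, 0, 0, 0, 0, 0]
The echelon form has 3 nonzero rows, and every pivot lies in the first 6 columns, so rank(T) = rank([T|b]) = 3.
The system is consistent.

yes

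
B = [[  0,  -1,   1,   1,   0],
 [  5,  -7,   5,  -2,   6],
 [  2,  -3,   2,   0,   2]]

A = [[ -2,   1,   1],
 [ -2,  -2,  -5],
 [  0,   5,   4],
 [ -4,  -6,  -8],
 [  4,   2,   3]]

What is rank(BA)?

3

First compute BA:
[[ -2,   1,   1],
 [ 36,  68,  94],
 [ 10,  22,  31]]
Now row reduce the product.
R2 ← R2 + (18)·R1: [0, 86, 112]
R3 ← R3 + (5)·R1: [0, 27, 36]
R3 ← R3 − (27/86)·R2: [0, 0, 36/43]
3 nonzero rows, so rank(BA) = 3.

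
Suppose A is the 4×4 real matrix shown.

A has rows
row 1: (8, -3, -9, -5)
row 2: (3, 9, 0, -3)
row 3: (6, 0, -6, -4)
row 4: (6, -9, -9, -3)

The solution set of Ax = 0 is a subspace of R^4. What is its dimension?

Row reduce to echelon form.
R2 ← R2 − (3/8)·R1: [0, 81/8, 27/8, -9/8]
R3 ← R3 − (3/4)·R1: [0, 9/4, 3/4, -1/4]
R4 ← R4 − (3/4)·R1: [0, -27/4, -9/4, 3/4]
R3 ← R3 − (2/9)·R2: [0, 0, 0, 0]
R4 ← R4 + (2/3)·R2: [0, 0, 0, 0]
2 nonzero rows, so rank(A) = 2.
A has 4 columns; by rank–nullity, nullity = 4 − 2 = 2.

2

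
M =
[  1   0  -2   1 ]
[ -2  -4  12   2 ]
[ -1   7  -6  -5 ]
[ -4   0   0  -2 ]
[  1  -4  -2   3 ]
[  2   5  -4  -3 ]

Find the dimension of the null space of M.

0

Row reduce to echelon form.
R2 ← R2 + (2)·R1: [0, -4, 8, 4]
R3 ← R3 + R1: [0, 7, -8, -4]
R4 ← R4 + (4)·R1: [0, 0, -8, 2]
R5 ← R5 − R1: [0, -4, 0, 2]
R6 ← R6 − (2)·R1: [0, 5, 0, -5]
R3 ← R3 + (7/4)·R2: [0, 0, 6, 3]
R5 ← R5 − R2: [0, 0, -8, -2]
R6 ← R6 + (5/4)·R2: [0, 0, 10, 0]
R4 ← R4 + (4/3)·R3: [0, 0, 0, 6]
R5 ← R5 + (4/3)·R3: [0, 0, 0, 2]
R6 ← R6 − (5/3)·R3: [0, 0, 0, -5]
R5 ← R5 − (1/3)·R4: [0, 0, 0, 0]
R6 ← R6 + (5/6)·R4: [0, 0, 0, 0]
4 nonzero rows, so rank(M) = 4.
M has 4 columns; by rank–nullity, nullity = 4 − 4 = 0.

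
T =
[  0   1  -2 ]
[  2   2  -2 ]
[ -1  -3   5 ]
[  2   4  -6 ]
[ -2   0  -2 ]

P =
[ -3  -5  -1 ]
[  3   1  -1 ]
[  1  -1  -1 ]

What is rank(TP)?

First compute TP:
[[  1,   3,   1],
 [ -2,  -6,  -2],
 [ -1,  -3,  -1],
 [  0,   0,   0],
 [  4,  12,   4]]
Now row reduce the product.
R2 ← R2 + (2)·R1: [0, 0, 0]
R3 ← R3 + R1: [0, 0, 0]
R5 ← R5 − (4)·R1: [0, 0, 0]
1 nonzero row, so rank(TP) = 1.

1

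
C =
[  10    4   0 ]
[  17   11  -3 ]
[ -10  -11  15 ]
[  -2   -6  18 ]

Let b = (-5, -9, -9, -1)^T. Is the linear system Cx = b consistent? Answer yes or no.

Row reduce the augmented matrix [C | b].
R2 ← R2 − (17/10)·R1: [0, 21/5, -3, -1/2]
R3 ← R3 + R1: [0, -7, 15, -14]
R4 ← R4 + (1/5)·R1: [0, -26/5, 18, -2]
R3 ← R3 + (5/3)·R2: [0, 0, 10, -89/6]
R4 ← R4 + (26/21)·R2: [0, 0, 100/7, -55/21]
R4 ← R4 − (10/7)·R3: [0, 0, 0, 130/7]
The echelon form has 4 nonzero rows; the last pivot sits in the augmented column, so rank(C) = 3 but rank([C|b]) = 4.
Since the ranks differ, the system is inconsistent.

no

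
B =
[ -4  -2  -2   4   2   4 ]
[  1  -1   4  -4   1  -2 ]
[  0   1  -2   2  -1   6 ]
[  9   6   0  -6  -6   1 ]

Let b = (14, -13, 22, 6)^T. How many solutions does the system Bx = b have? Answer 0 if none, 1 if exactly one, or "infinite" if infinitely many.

infinite

Row reduce the augmented matrix [B | b].
R2 ← R2 + (1/4)·R1: [0, -3/2, 7/2, -3, 3/2, -1, -19/2]
R4 ← R4 + (9/4)·R1: [0, 3/2, -9/2, 3, -3/2, 10, 75/2]
R3 ← R3 + (2/3)·R2: [0, 0, 1/3, 0, 0, 16/3, 47/3]
R4 ← R4 + R2: [0, 0, -1, 0, 0, 9, 28]
R4 ← R4 + (3)·R3: [0, 0, 0, 0, 0, 25, 75]
The echelon form has 4 nonzero rows, and every pivot lies in the first 6 columns, so rank(B) = rank([B|b]) = 4.
The system is consistent.
rank = 4 < 6 unknowns, so there are infinitely many solutions.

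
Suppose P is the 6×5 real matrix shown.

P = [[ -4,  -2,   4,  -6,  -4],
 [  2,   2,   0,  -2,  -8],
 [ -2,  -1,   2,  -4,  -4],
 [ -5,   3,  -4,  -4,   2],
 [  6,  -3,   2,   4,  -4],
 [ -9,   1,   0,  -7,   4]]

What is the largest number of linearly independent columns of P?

Row reduce to echelon form.
R2 ← R2 + (1/2)·R1: [0, 1, 2, -5, -10]
R3 ← R3 − (1/2)·R1: [0, 0, 0, -1, -2]
R4 ← R4 − (5/4)·R1: [0, 11/2, -9, 7/2, 7]
R5 ← R5 + (3/2)·R1: [0, -6, 8, -5, -10]
R6 ← R6 − (9/4)·R1: [0, 11/2, -9, 13/2, 13]
R4 ← R4 − (11/2)·R2: [0, 0, -20, 31, 62]
R5 ← R5 + (6)·R2: [0, 0, 20, -35, -70]
R6 ← R6 − (11/2)·R2: [0, 0, -20, 34, 68]
Swap R3 ↔ R4
R5 ← R5 + R3: [0, 0, 0, -4, -8]
R6 ← R6 − R3: [0, 0, 0, 3, 6]
R5 ← R5 − (4)·R4: [0, 0, 0, 0, 0]
R6 ← R6 + (3)·R4: [0, 0, 0, 0, 0]
Echelon form has 4 nonzero rows, so rank(P) = 4.
The rank gives the maximum number of linearly independent columns: 4.

4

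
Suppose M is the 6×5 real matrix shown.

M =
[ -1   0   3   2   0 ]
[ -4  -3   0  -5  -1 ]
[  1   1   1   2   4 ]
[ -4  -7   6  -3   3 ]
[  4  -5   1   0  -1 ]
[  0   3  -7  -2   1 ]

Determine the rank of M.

Row reduce to echelon form.
R2 ← R2 − (4)·R1: [0, -3, -12, -13, -1]
R3 ← R3 + R1: [0, 1, 4, 4, 4]
R4 ← R4 − (4)·R1: [0, -7, -6, -11, 3]
R5 ← R5 + (4)·R1: [0, -5, 13, 8, -1]
R3 ← R3 + (1/3)·R2: [0, 0, 0, -1/3, 11/3]
R4 ← R4 − (7/3)·R2: [0, 0, 22, 58/3, 16/3]
R5 ← R5 − (5/3)·R2: [0, 0, 33, 89/3, 2/3]
R6 ← R6 + R2: [0, 0, -19, -15, 0]
Swap R3 ↔ R4
R5 ← R5 − (3/2)·R3: [0, 0, 0, 2/3, -22/3]
R6 ← R6 + (19/22)·R3: [0, 0, 0, 56/33, 152/33]
R5 ← R5 + (2)·R4: [0, 0, 0, 0, 0]
R6 ← R6 + (56/11)·R4: [0, 0, 0, 0, 256/11]
Swap R5 ↔ R6
Echelon form has 5 nonzero rows, so rank(M) = 5.

5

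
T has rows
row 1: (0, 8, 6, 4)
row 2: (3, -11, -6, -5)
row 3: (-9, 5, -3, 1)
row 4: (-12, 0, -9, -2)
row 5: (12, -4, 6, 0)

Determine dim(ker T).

Row reduce to echelon form.
Swap R1 ↔ R2
R3 ← R3 + (3)·R1: [0, -28, -21, -14]
R4 ← R4 + (4)·R1: [0, -44, -33, -22]
R5 ← R5 − (4)·R1: [0, 40, 30, 20]
R3 ← R3 + (7/2)·R2: [0, 0, 0, 0]
R4 ← R4 + (11/2)·R2: [0, 0, 0, 0]
R5 ← R5 − (5)·R2: [0, 0, 0, 0]
2 nonzero rows, so rank(T) = 2.
T has 4 columns; by rank–nullity, nullity = 4 − 2 = 2.

2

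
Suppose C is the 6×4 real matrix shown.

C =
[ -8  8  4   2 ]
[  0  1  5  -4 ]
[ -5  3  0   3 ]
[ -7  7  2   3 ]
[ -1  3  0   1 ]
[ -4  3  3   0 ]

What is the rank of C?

3

Row reduce to echelon form.
R3 ← R3 − (5/8)·R1: [0, -2, -5/2, 7/4]
R4 ← R4 − (7/8)·R1: [0, 0, -3/2, 5/4]
R5 ← R5 − (1/8)·R1: [0, 2, -1/2, 3/4]
R6 ← R6 − (1/2)·R1: [0, -1, 1, -1]
R3 ← R3 + (2)·R2: [0, 0, 15/2, -25/4]
R5 ← R5 − (2)·R2: [0, 0, -21/2, 35/4]
R6 ← R6 + R2: [0, 0, 6, -5]
R4 ← R4 + (1/5)·R3: [0, 0, 0, 0]
R5 ← R5 + (7/5)·R3: [0, 0, 0, 0]
R6 ← R6 − (4/5)·R3: [0, 0, 0, 0]
Echelon form has 3 nonzero rows, so rank(C) = 3.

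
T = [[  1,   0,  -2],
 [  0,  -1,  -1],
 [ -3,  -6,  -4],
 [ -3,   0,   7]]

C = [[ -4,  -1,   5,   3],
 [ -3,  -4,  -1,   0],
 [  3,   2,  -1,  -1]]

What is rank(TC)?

First compute TC:
[[-10,  -5,   7,   5],
 [  0,   2,   2,   1],
 [ 18,  19,  -5,  -5],
 [ 33,  17, -22, -16]]
Now row reduce the product.
R3 ← R3 + (9/5)·R1: [0, 10, 38/5, 4]
R4 ← R4 + (33/10)·R1: [0, 1/2, 11/10, 1/2]
R3 ← R3 − (5)·R2: [0, 0, -12/5, -1]
R4 ← R4 − (1/4)·R2: [0, 0, 3/5, 1/4]
R4 ← R4 + (1/4)·R3: [0, 0, 0, 0]
3 nonzero rows, so rank(TC) = 3.

3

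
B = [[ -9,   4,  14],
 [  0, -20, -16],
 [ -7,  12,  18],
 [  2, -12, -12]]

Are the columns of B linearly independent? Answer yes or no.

Row reduce B to echelon form.
R3 ← R3 − (7/9)·R1: [0, 80/9, 64/9]
R4 ← R4 + (2/9)·R1: [0, -100/9, -80/9]
R3 ← R3 + (4/9)·R2: [0, 0, 0]
R4 ← R4 − (5/9)·R2: [0, 0, 0]
2 pivots among 3 columns.
Only 2 < 3 pivot columns, so the columns are linearly dependent.

no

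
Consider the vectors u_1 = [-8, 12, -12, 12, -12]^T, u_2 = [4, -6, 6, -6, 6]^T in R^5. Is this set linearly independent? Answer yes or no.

no

Form the matrix with these vectors as rows and row reduce.
R2 ← R2 + (1/2)·R1: [0, 0, 0, 0, 0]
1 nonzero row, so the 2 vectors span a space of dimension 1.
Since 1 < 2, the vectors are linearly dependent.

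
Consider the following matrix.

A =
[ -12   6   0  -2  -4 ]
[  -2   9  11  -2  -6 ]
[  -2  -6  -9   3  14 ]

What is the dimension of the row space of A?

3

Row reduce to echelon form.
R2 ← R2 − (1/6)·R1: [0, 8, 11, -5/3, -16/3]
R3 ← R3 − (1/6)·R1: [0, -7, -9, 10/3, 44/3]
R3 ← R3 + (7/8)·R2: [0, 0, 5/8, 15/8, 10]
Echelon form has 3 nonzero rows, so rank(A) = 3.
The row space has dimension equal to the rank: 3.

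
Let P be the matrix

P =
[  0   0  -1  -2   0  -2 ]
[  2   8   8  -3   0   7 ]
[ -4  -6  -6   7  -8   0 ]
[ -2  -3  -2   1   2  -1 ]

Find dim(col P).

Row reduce to echelon form.
Swap R1 ↔ R2
R3 ← R3 + (2)·R1: [0, 10, 10, 1, -8, 14]
R4 ← R4 + R1: [0, 5, 6, -2, 2, 6]
Swap R2 ↔ R3
R4 ← R4 − (1/2)·R2: [0, 0, 1, -5/2, 6, -1]
R4 ← R4 + R3: [0, 0, 0, -9/2, 6, -3]
Echelon form has 4 nonzero rows, so rank(P) = 4.
The column space has dimension equal to the rank: 4.

4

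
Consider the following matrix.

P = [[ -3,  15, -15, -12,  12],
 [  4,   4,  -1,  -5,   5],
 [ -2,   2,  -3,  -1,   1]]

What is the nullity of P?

3

Row reduce to echelon form.
R2 ← R2 + (4/3)·R1: [0, 24, -21, -21, 21]
R3 ← R3 − (2/3)·R1: [0, -8, 7, 7, -7]
R3 ← R3 + (1/3)·R2: [0, 0, 0, 0, 0]
2 nonzero rows, so rank(P) = 2.
P has 5 columns; by rank–nullity, nullity = 5 − 2 = 3.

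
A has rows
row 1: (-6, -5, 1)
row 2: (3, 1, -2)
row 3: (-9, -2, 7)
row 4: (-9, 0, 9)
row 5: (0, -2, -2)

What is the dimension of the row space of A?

2

Row reduce to echelon form.
R2 ← R2 + (1/2)·R1: [0, -3/2, -3/2]
R3 ← R3 − (3/2)·R1: [0, 11/2, 11/2]
R4 ← R4 − (3/2)·R1: [0, 15/2, 15/2]
R3 ← R3 + (11/3)·R2: [0, 0, 0]
R4 ← R4 + (5)·R2: [0, 0, 0]
R5 ← R5 − (4/3)·R2: [0, 0, 0]
Echelon form has 2 nonzero rows, so rank(A) = 2.
The row space has dimension equal to the rank: 2.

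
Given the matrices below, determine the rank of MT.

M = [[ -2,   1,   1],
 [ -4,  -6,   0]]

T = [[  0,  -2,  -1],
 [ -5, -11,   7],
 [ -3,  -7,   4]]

2

First compute MT:
[[ -8, -14,  13],
 [ 30,  74, -38]]
Now row reduce the product.
R2 ← R2 + (15/4)·R1: [0, 43/2, 43/4]
2 nonzero rows, so rank(MT) = 2.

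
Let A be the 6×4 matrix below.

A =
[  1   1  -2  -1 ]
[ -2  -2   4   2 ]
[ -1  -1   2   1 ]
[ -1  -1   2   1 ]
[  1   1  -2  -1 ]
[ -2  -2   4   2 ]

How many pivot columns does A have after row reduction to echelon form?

1

Row reduce to echelon form.
R2 ← R2 + (2)·R1: [0, 0, 0, 0]
R3 ← R3 + R1: [0, 0, 0, 0]
R4 ← R4 + R1: [0, 0, 0, 0]
R5 ← R5 − R1: [0, 0, 0, 0]
R6 ← R6 + (2)·R1: [0, 0, 0, 0]
Echelon form has 1 nonzero row, so rank(A) = 1.
Each nonzero row contributes one pivot column: 1 pivot columns.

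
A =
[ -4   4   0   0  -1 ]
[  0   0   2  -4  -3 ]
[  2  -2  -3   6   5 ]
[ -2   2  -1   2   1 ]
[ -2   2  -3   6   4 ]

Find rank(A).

2

Row reduce to echelon form.
R3 ← R3 + (1/2)·R1: [0, 0, -3, 6, 9/2]
R4 ← R4 − (1/2)·R1: [0, 0, -1, 2, 3/2]
R5 ← R5 − (1/2)·R1: [0, 0, -3, 6, 9/2]
R3 ← R3 + (3/2)·R2: [0, 0, 0, 0, 0]
R4 ← R4 + (1/2)·R2: [0, 0, 0, 0, 0]
R5 ← R5 + (3/2)·R2: [0, 0, 0, 0, 0]
Echelon form has 2 nonzero rows, so rank(A) = 2.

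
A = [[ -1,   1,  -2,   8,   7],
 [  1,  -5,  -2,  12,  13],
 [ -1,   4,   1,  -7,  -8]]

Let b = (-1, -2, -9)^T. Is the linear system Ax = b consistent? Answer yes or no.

no

Row reduce the augmented matrix [A | b].
R2 ← R2 + R1: [0, -4, -4, 20, 20, -3]
R3 ← R3 − R1: [0, 3, 3, -15, -15, -8]
R3 ← R3 + (3/4)·R2: [0, 0, 0, 0, 0, -41/4]
The echelon form has 3 nonzero rows; the last pivot sits in the augmented column, so rank(A) = 2 but rank([A|b]) = 3.
Since the ranks differ, the system is inconsistent.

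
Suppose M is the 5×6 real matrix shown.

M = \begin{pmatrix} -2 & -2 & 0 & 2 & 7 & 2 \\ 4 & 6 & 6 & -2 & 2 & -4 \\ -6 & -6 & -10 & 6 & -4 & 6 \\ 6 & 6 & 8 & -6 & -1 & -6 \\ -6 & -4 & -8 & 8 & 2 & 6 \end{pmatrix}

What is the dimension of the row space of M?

3

Row reduce to echelon form.
R2 ← R2 + (2)·R1: [0, 2, 6, 2, 16, 0]
R3 ← R3 − (3)·R1: [0, 0, -10, 0, -25, 0]
R4 ← R4 + (3)·R1: [0, 0, 8, 0, 20, 0]
R5 ← R5 − (3)·R1: [0, 2, -8, 2, -19, 0]
R5 ← R5 − R2: [0, 0, -14, 0, -35, 0]
R4 ← R4 + (4/5)·R3: [0, 0, 0, 0, 0, 0]
R5 ← R5 − (7/5)·R3: [0, 0, 0, 0, 0, 0]
Echelon form has 3 nonzero rows, so rank(M) = 3.
The row space has dimension equal to the rank: 3.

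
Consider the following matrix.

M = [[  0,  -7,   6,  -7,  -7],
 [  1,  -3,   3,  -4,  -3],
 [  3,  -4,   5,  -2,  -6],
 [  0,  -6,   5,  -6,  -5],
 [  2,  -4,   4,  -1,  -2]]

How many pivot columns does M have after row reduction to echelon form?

Row reduce to echelon form.
Swap R1 ↔ R2
R3 ← R3 − (3)·R1: [0, 5, -4, 10, 3]
R5 ← R5 − (2)·R1: [0, 2, -2, 7, 4]
R3 ← R3 + (5/7)·R2: [0, 0, 2/7, 5, -2]
R4 ← R4 − (6/7)·R2: [0, 0, -1/7, 0, 1]
R5 ← R5 + (2/7)·R2: [0, 0, -2/7, 5, 2]
R4 ← R4 + (1/2)·R3: [0, 0, 0, 5/2, 0]
R5 ← R5 + R3: [0, 0, 0, 10, 0]
R5 ← R5 − (4)·R4: [0, 0, 0, 0, 0]
Echelon form has 4 nonzero rows, so rank(M) = 4.
Each nonzero row contributes one pivot column: 4 pivot columns.

4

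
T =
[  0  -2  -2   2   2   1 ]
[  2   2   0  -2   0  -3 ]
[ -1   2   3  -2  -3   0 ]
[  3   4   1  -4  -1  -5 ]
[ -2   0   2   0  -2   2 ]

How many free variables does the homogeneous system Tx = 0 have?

4

Row reduce to echelon form.
Swap R1 ↔ R2
R3 ← R3 + (1/2)·R1: [0, 3, 3, -3, -3, -3/2]
R4 ← R4 − (3/2)·R1: [0, 1, 1, -1, -1, -1/2]
R5 ← R5 + R1: [0, 2, 2, -2, -2, -1]
R3 ← R3 + (3/2)·R2: [0, 0, 0, 0, 0, 0]
R4 ← R4 + (1/2)·R2: [0, 0, 0, 0, 0, 0]
R5 ← R5 + R2: [0, 0, 0, 0, 0, 0]
2 nonzero rows, so rank(T) = 2.
T has 6 columns; by rank–nullity, nullity = 6 − 2 = 4.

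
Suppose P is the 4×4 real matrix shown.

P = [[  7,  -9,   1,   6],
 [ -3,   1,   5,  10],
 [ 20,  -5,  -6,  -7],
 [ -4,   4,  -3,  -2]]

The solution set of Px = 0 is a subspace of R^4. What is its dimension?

0

Row reduce to echelon form.
R2 ← R2 + (3/7)·R1: [0, -20/7, 38/7, 88/7]
R3 ← R3 − (20/7)·R1: [0, 145/7, -62/7, -169/7]
R4 ← R4 + (4/7)·R1: [0, -8/7, -17/7, 10/7]
R3 ← R3 + (29/4)·R2: [0, 0, 61/2, 67]
R4 ← R4 − (2/5)·R2: [0, 0, -23/5, -18/5]
R4 ← R4 + (46/305)·R3: [0, 0, 0, 1984/305]
4 nonzero rows, so rank(P) = 4.
P has 4 columns; by rank–nullity, nullity = 4 − 4 = 0.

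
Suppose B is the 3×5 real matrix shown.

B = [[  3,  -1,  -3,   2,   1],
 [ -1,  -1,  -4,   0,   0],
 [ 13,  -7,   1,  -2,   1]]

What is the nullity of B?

2

Row reduce to echelon form.
R2 ← R2 + (1/3)·R1: [0, -4/3, -5, 2/3, 1/3]
R3 ← R3 − (13/3)·R1: [0, -8/3, 14, -32/3, -10/3]
R3 ← R3 − (2)·R2: [0, 0, 24, -12, -4]
3 nonzero rows, so rank(B) = 3.
B has 5 columns; by rank–nullity, nullity = 5 − 3 = 2.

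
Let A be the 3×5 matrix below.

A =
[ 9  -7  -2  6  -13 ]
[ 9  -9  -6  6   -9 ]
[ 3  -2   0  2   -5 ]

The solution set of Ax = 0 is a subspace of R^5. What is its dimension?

3

Row reduce to echelon form.
R2 ← R2 − R1: [0, -2, -4, 0, 4]
R3 ← R3 − (1/3)·R1: [0, 1/3, 2/3, 0, -2/3]
R3 ← R3 + (1/6)·R2: [0, 0, 0, 0, 0]
2 nonzero rows, so rank(A) = 2.
A has 5 columns; by rank–nullity, nullity = 5 − 2 = 3.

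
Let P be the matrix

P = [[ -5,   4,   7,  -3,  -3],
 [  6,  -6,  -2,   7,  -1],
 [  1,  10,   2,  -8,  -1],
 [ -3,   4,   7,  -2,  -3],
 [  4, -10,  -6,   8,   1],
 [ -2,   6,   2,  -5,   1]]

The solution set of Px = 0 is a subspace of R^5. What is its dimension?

1

Row reduce to echelon form.
R2 ← R2 + (6/5)·R1: [0, -6/5, 32/5, 17/5, -23/5]
R3 ← R3 + (1/5)·R1: [0, 54/5, 17/5, -43/5, -8/5]
R4 ← R4 − (3/5)·R1: [0, 8/5, 14/5, -1/5, -6/5]
R5 ← R5 + (4/5)·R1: [0, -34/5, -2/5, 28/5, -7/5]
R6 ← R6 − (2/5)·R1: [0, 22/5, -4/5, -19/5, 11/5]
R3 ← R3 + (9)·R2: [0, 0, 61, 22, -43]
R4 ← R4 + (4/3)·R2: [0, 0, 34/3, 13/3, -22/3]
R5 ← R5 − (17/3)·R2: [0, 0, -110/3, -41/3, 74/3]
R6 ← R6 + (11/3)·R2: [0, 0, 68/3, 26/3, -44/3]
R4 ← R4 − (34/183)·R3: [0, 0, 0, 15/61, 40/61]
R5 ← R5 + (110/183)·R3: [0, 0, 0, -27/61, -72/61]
R6 ← R6 − (68/183)·R3: [0, 0, 0, 30/61, 80/61]
R5 ← R5 + (9/5)·R4: [0, 0, 0, 0, 0]
R6 ← R6 − (2)·R4: [0, 0, 0, 0, 0]
4 nonzero rows, so rank(P) = 4.
P has 5 columns; by rank–nullity, nullity = 5 − 4 = 1.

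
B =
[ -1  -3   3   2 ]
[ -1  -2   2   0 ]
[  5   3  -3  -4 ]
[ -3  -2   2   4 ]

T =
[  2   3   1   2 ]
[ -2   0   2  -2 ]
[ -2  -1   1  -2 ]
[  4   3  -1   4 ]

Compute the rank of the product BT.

2

First compute BT:
[[  6,   0,  -6,   6],
 [ -2,  -5,  -3,  -2],
 [ -6,   6,  12,  -6],
 [ 10,   1,  -9,  10]]
Now row reduce the product.
R2 ← R2 + (1/3)·R1: [0, -5, -5, 0]
R3 ← R3 + R1: [0, 6, 6, 0]
R4 ← R4 − (5/3)·R1: [0, 1, 1, 0]
R3 ← R3 + (6/5)·R2: [0, 0, 0, 0]
R4 ← R4 + (1/5)·R2: [0, 0, 0, 0]
2 nonzero rows, so rank(BT) = 2.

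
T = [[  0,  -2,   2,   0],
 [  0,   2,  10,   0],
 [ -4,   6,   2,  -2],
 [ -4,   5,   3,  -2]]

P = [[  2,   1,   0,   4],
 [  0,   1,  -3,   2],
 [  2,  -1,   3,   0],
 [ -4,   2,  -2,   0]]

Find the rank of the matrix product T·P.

First compute TP:
[[  4,  -4,  12,  -4],
 [ 20,  -8,  24,   4],
 [  4,  -4,  -8,  -4],
 [  6,  -6,  -2,  -6]]
Now row reduce the product.
R2 ← R2 − (5)·R1: [0, 12, -36, 24]
R3 ← R3 − R1: [0, 0, -20, 0]
R4 ← R4 − (3/2)·R1: [0, 0, -20, 0]
R4 ← R4 − R3: [0, 0, 0, 0]
3 nonzero rows, so rank(TP) = 3.

3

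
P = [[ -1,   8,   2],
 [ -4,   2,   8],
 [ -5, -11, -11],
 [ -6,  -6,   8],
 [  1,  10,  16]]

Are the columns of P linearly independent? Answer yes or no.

yes

Row reduce P to echelon form.
R2 ← R2 − (4)·R1: [0, -30, 0]
R3 ← R3 − (5)·R1: [0, -51, -21]
R4 ← R4 − (6)·R1: [0, -54, -4]
R5 ← R5 + R1: [0, 18, 18]
R3 ← R3 − (17/10)·R2: [0, 0, -21]
R4 ← R4 − (9/5)·R2: [0, 0, -4]
R5 ← R5 + (3/5)·R2: [0, 0, 18]
R4 ← R4 − (4/21)·R3: [0, 0, 0]
R5 ← R5 + (6/7)·R3: [0, 0, 0]
3 pivots among 3 columns.
Every column is a pivot column, so the columns are linearly independent.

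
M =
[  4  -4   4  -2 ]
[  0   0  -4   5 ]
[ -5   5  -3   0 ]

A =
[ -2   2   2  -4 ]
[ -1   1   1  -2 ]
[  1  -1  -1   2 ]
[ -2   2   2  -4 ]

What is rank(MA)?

First compute MA:
[[  4,  -4,  -4,   8],
 [-14,  14,  14, -28],
 [  2,  -2,  -2,   4]]
Now row reduce the product.
R2 ← R2 + (7/2)·R1: [0, 0, 0, 0]
R3 ← R3 − (1/2)·R1: [0, 0, 0, 0]
1 nonzero row, so rank(MA) = 1.

1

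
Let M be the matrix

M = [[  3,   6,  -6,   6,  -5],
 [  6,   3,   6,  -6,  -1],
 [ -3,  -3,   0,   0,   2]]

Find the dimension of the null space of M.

3

Row reduce to echelon form.
R2 ← R2 − (2)·R1: [0, -9, 18, -18, 9]
R3 ← R3 + R1: [0, 3, -6, 6, -3]
R3 ← R3 + (1/3)·R2: [0, 0, 0, 0, 0]
2 nonzero rows, so rank(M) = 2.
M has 5 columns; by rank–nullity, nullity = 5 − 2 = 3.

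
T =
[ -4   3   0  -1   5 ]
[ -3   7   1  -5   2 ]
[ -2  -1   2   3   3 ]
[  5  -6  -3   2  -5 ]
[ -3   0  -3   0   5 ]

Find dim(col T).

Row reduce to echelon form.
R2 ← R2 − (3/4)·R1: [0, 19/4, 1, -17/4, -7/4]
R3 ← R3 − (1/2)·R1: [0, -5/2, 2, 7/2, 1/2]
R4 ← R4 + (5/4)·R1: [0, -9/4, -3, 3/4, 5/4]
R5 ← R5 − (3/4)·R1: [0, -9/4, -3, 3/4, 5/4]
R3 ← R3 + (10/19)·R2: [0, 0, 48/19, 24/19, -8/19]
R4 ← R4 + (9/19)·R2: [0, 0, -48/19, -24/19, 8/19]
R5 ← R5 + (9/19)·R2: [0, 0, -48/19, -24/19, 8/19]
R4 ← R4 + R3: [0, 0, 0, 0, 0]
R5 ← R5 + R3: [0, 0, 0, 0, 0]
Echelon form has 3 nonzero rows, so rank(T) = 3.
The column space has dimension equal to the rank: 3.

3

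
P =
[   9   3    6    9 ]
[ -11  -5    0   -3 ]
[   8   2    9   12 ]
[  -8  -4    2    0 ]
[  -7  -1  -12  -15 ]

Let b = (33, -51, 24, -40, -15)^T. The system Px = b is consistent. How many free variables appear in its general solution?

Row reduce the augmented matrix [P | b].
R2 ← R2 + (11/9)·R1: [0, -4/3, 22/3, 8, -32/3]
R3 ← R3 − (8/9)·R1: [0, -2/3, 11/3, 4, -16/3]
R4 ← R4 + (8/9)·R1: [0, -4/3, 22/3, 8, -32/3]
R5 ← R5 + (7/9)·R1: [0, 4/3, -22/3, -8, 32/3]
R3 ← R3 − (1/2)·R2: [0, 0, 0, 0, 0]
R4 ← R4 − R2: [0, 0, 0, 0, 0]
R5 ← R5 + R2: [0, 0, 0, 0, 0]
The echelon form has 2 nonzero rows, and every pivot lies in the first 4 columns, so rank(P) = rank([P|b]) = 2.
The system is consistent.
Free variables = (unknowns) − (rank) = 4 − 2 = 2.

2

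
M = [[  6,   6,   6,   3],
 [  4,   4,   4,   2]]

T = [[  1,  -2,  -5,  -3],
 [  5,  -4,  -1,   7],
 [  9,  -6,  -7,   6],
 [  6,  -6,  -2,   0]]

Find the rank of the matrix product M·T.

First compute MT:
[[108, -90, -84,  60],
 [ 72, -60, -56,  40]]
Now row reduce the product.
R2 ← R2 − (2/3)·R1: [0, 0, 0, 0]
1 nonzero row, so rank(MT) = 1.

1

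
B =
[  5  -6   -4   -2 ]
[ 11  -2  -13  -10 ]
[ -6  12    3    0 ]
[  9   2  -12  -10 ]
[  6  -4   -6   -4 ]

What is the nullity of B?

2

Row reduce to echelon form.
R2 ← R2 − (11/5)·R1: [0, 56/5, -21/5, -28/5]
R3 ← R3 + (6/5)·R1: [0, 24/5, -9/5, -12/5]
R4 ← R4 − (9/5)·R1: [0, 64/5, -24/5, -32/5]
R5 ← R5 − (6/5)·R1: [0, 16/5, -6/5, -8/5]
R3 ← R3 − (3/7)·R2: [0, 0, 0, 0]
R4 ← R4 − (8/7)·R2: [0, 0, 0, 0]
R5 ← R5 − (2/7)·R2: [0, 0, 0, 0]
2 nonzero rows, so rank(B) = 2.
B has 4 columns; by rank–nullity, nullity = 4 − 2 = 2.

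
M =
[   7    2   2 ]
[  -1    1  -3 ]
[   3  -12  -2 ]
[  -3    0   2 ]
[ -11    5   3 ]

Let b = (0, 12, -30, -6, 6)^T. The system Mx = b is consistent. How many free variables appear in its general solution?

0

Row reduce the augmented matrix [M | b].
R2 ← R2 + (1/7)·R1: [0, 9/7, -19/7, 12]
R3 ← R3 − (3/7)·R1: [0, -90/7, -20/7, -30]
R4 ← R4 + (3/7)·R1: [0, 6/7, 20/7, -6]
R5 ← R5 + (11/7)·R1: [0, 57/7, 43/7, 6]
R3 ← R3 + (10)·R2: [0, 0, -30, 90]
R4 ← R4 − (2/3)·R2: [0, 0, 14/3, -14]
R5 ← R5 − (19/3)·R2: [0, 0, 70/3, -70]
R4 ← R4 + (7/45)·R3: [0, 0, 0, 0]
R5 ← R5 + (7/9)·R3: [0, 0, 0, 0]
The echelon form has 3 nonzero rows, and every pivot lies in the first 3 columns, so rank(M) = rank([M|b]) = 3.
The system is consistent.
Free variables = (unknowns) − (rank) = 3 − 3 = 0.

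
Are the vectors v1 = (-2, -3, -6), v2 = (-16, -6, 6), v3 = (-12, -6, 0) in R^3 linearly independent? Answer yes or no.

no

Form the matrix with these vectors as rows and row reduce.
R2 ← R2 − (8)·R1: [0, 18, 54]
R3 ← R3 − (6)·R1: [0, 12, 36]
R3 ← R3 − (2/3)·R2: [0, 0, 0]
2 nonzero rows, so the 3 vectors span a space of dimension 2.
Since 2 < 3, the vectors are linearly dependent.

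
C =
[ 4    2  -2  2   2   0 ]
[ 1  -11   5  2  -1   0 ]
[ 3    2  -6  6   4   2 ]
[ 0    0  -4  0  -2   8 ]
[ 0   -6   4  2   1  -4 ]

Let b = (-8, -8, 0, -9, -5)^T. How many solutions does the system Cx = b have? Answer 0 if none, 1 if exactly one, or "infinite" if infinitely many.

0

Row reduce the augmented matrix [C | b].
R2 ← R2 − (1/4)·R1: [0, -23/2, 11/2, 3/2, -3/2, 0, -6]
R3 ← R3 − (3/4)·R1: [0, 1/2, -9/2, 9/2, 5/2, 2, 6]
R3 ← R3 + (1/23)·R2: [0, 0, -98/23, 105/23, 56/23, 2, 132/23]
R5 ← R5 − (12/23)·R2: [0, 0, 26/23, 28/23, 41/23, -4, -43/23]
R4 ← R4 − (46/49)·R3: [0, 0, 0, -30/7, -30/7, 300/49, -705/49]
R5 ← R5 + (13/49)·R3: [0, 0, 0, 17/7, 17/7, -170/49, -17/49]
R5 ← R5 + (17/30)·R4: [0, 0, 0, 0, 0, 0, -17/2]
The echelon form has 5 nonzero rows; the last pivot sits in the augmented column, so rank(C) = 4 but rank([C|b]) = 5.
Since the ranks differ, the system is inconsistent.
It has no solutions.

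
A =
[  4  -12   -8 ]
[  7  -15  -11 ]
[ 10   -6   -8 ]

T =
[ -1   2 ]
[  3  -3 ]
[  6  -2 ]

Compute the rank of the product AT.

First compute AT:
[[-88,  60],
 [-118,  81],
 [-76,  54]]
Now row reduce the product.
R2 ← R2 − (59/44)·R1: [0, 6/11]
R3 ← R3 − (19/22)·R1: [0, 24/11]
R3 ← R3 − (4)·R2: [0, 0]
2 nonzero rows, so rank(AT) = 2.

2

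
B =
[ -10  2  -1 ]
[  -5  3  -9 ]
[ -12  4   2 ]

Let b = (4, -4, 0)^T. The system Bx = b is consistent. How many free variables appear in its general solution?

Row reduce the augmented matrix [B | b].
R2 ← R2 − (1/2)·R1: [0, 2, -17/2, -6]
R3 ← R3 − (6/5)·R1: [0, 8/5, 16/5, -24/5]
R3 ← R3 − (4/5)·R2: [0, 0, 10, 0]
The echelon form has 3 nonzero rows, and every pivot lies in the first 3 columns, so rank(B) = rank([B|b]) = 3.
The system is consistent.
Free variables = (unknowns) − (rank) = 3 − 3 = 0.

0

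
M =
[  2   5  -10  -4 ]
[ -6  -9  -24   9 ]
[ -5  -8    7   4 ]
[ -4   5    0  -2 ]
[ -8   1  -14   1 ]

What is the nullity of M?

0

Row reduce to echelon form.
R2 ← R2 + (3)·R1: [0, 6, -54, -3]
R3 ← R3 + (5/2)·R1: [0, 9/2, -18, -6]
R4 ← R4 + (2)·R1: [0, 15, -20, -10]
R5 ← R5 + (4)·R1: [0, 21, -54, -15]
R3 ← R3 − (3/4)·R2: [0, 0, 45/2, -15/4]
R4 ← R4 − (5/2)·R2: [0, 0, 115, -5/2]
R5 ← R5 − (7/2)·R2: [0, 0, 135, -9/2]
R4 ← R4 − (46/9)·R3: [0, 0, 0, 50/3]
R5 ← R5 − (6)·R3: [0, 0, 0, 18]
R5 ← R5 − (27/25)·R4: [0, 0, 0, 0]
4 nonzero rows, so rank(M) = 4.
M has 4 columns; by rank–nullity, nullity = 4 − 4 = 0.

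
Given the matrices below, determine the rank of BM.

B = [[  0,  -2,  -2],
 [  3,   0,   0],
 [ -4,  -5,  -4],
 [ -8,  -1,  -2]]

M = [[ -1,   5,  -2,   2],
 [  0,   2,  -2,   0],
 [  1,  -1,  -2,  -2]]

First compute BM:
[[ -2,  -2,   8,   4],
 [ -3,  15,  -6,   6],
 [  0, -26,  26,   0],
 [  6, -40,  22, -12]]
Now row reduce the product.
R2 ← R2 − (3/2)·R1: [0, 18, -18, 0]
R4 ← R4 + (3)·R1: [0, -46, 46, 0]
R3 ← R3 + (13/9)·R2: [0, 0, 0, 0]
R4 ← R4 + (23/9)·R2: [0, 0, 0, 0]
2 nonzero rows, so rank(BM) = 2.

2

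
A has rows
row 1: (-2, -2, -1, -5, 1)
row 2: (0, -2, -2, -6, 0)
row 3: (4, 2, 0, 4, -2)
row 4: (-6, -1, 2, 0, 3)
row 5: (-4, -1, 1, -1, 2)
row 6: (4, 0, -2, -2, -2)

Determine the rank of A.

Row reduce to echelon form.
R3 ← R3 + (2)·R1: [0, -2, -2, -6, 0]
R4 ← R4 − (3)·R1: [0, 5, 5, 15, 0]
R5 ← R5 − (2)·R1: [0, 3, 3, 9, 0]
R6 ← R6 + (2)·R1: [0, -4, -4, -12, 0]
R3 ← R3 − R2: [0, 0, 0, 0, 0]
R4 ← R4 + (5/2)·R2: [0, 0, 0, 0, 0]
R5 ← R5 + (3/2)·R2: [0, 0, 0, 0, 0]
R6 ← R6 − (2)·R2: [0, 0, 0, 0, 0]
Echelon form has 2 nonzero rows, so rank(A) = 2.

2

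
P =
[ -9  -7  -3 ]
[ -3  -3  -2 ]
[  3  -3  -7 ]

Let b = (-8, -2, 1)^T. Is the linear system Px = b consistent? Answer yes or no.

Row reduce the augmented matrix [P | b].
R2 ← R2 − (1/3)·R1: [0, -2/3, -1, 2/3]
R3 ← R3 + (1/3)·R1: [0, -16/3, -8, -5/3]
R3 ← R3 − (8)·R2: [0, 0, 0, -7]
The echelon form has 3 nonzero rows; the last pivot sits in the augmented column, so rank(P) = 2 but rank([P|b]) = 3.
Since the ranks differ, the system is inconsistent.

no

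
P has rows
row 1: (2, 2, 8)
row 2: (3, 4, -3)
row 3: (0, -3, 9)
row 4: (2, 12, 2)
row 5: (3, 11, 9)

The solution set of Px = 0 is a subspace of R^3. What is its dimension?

Row reduce to echelon form.
R2 ← R2 − (3/2)·R1: [0, 1, -15]
R4 ← R4 − R1: [0, 10, -6]
R5 ← R5 − (3/2)·R1: [0, 8, -3]
R3 ← R3 + (3)·R2: [0, 0, -36]
R4 ← R4 − (10)·R2: [0, 0, 144]
R5 ← R5 − (8)·R2: [0, 0, 117]
R4 ← R4 + (4)·R3: [0, 0, 0]
R5 ← R5 + (13/4)·R3: [0, 0, 0]
3 nonzero rows, so rank(P) = 3.
P has 3 columns; by rank–nullity, nullity = 3 − 3 = 0.

0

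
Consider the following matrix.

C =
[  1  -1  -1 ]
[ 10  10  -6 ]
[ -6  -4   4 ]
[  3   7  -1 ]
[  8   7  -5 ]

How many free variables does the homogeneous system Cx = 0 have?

Row reduce to echelon form.
R2 ← R2 − (10)·R1: [0, 20, 4]
R3 ← R3 + (6)·R1: [0, -10, -2]
R4 ← R4 − (3)·R1: [0, 10, 2]
R5 ← R5 − (8)·R1: [0, 15, 3]
R3 ← R3 + (1/2)·R2: [0, 0, 0]
R4 ← R4 − (1/2)·R2: [0, 0, 0]
R5 ← R5 − (3/4)·R2: [0, 0, 0]
2 nonzero rows, so rank(C) = 2.
C has 3 columns; by rank–nullity, nullity = 3 − 2 = 1.

1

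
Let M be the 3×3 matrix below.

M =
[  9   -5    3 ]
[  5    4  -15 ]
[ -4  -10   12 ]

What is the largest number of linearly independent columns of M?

3

Row reduce to echelon form.
R2 ← R2 − (5/9)·R1: [0, 61/9, -50/3]
R3 ← R3 + (4/9)·R1: [0, -110/9, 40/3]
R3 ← R3 + (110/61)·R2: [0, 0, -1020/61]
Echelon form has 3 nonzero rows, so rank(M) = 3.
The rank gives the maximum number of linearly independent columns: 3.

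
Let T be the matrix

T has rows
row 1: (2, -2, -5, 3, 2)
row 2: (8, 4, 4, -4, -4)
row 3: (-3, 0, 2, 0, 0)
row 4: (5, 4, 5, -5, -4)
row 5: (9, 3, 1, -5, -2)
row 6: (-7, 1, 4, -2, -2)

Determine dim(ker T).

Row reduce to echelon form.
R2 ← R2 − (4)·R1: [0, 12, 24, -16, -12]
R3 ← R3 + (3/2)·R1: [0, -3, -11/2, 9/2, 3]
R4 ← R4 − (5/2)·R1: [0, 9, 35/2, -25/2, -9]
R5 ← R5 − (9/2)·R1: [0, 12, 47/2, -37/2, -11]
R6 ← R6 + (7/2)·R1: [0, -6, -27/2, 17/2, 5]
R3 ← R3 + (1/4)·R2: [0, 0, 1/2, 1/2, 0]
R4 ← R4 − (3/4)·R2: [0, 0, -1/2, -1/2, 0]
R5 ← R5 − R2: [0, 0, -1/2, -5/2, 1]
R6 ← R6 + (1/2)·R2: [0, 0, -3/2, 1/2, -1]
R4 ← R4 + R3: [0, 0, 0, 0, 0]
R5 ← R5 + R3: [0, 0, 0, -2, 1]
R6 ← R6 + (3)·R3: [0, 0, 0, 2, -1]
Swap R4 ↔ R5
R6 ← R6 + R4: [0, 0, 0, 0, 0]
4 nonzero rows, so rank(T) = 4.
T has 5 columns; by rank–nullity, nullity = 5 − 4 = 1.

1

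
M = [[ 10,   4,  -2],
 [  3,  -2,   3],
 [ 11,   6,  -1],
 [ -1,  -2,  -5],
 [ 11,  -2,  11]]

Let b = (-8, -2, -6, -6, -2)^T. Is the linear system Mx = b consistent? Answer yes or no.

Row reduce the augmented matrix [M | b].
R2 ← R2 − (3/10)·R1: [0, -16/5, 18/5, 2/5]
R3 ← R3 − (11/10)·R1: [0, 8/5, 6/5, 14/5]
R4 ← R4 + (1/10)·R1: [0, -8/5, -26/5, -34/5]
R5 ← R5 − (11/10)·R1: [0, -32/5, 66/5, 34/5]
R3 ← R3 + (1/2)·R2: [0, 0, 3, 3]
R4 ← R4 − (1/2)·R2: [0, 0, -7, -7]
R5 ← R5 − (2)·R2: [0, 0, 6, 6]
R4 ← R4 + (7/3)·R3: [0, 0, 0, 0]
R5 ← R5 − (2)·R3: [0, 0, 0, 0]
The echelon form has 3 nonzero rows, and every pivot lies in the first 3 columns, so rank(M) = rank([M|b]) = 3.
The system is consistent.

yes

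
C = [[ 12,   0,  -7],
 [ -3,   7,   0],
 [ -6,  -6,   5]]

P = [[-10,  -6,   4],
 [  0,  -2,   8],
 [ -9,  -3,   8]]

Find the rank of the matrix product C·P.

2

First compute CP:
[[-57, -51,  -8],
 [ 30,   4,  44],
 [ 15,  33, -32]]
Now row reduce the product.
R2 ← R2 + (10/19)·R1: [0, -434/19, 756/19]
R3 ← R3 + (5/19)·R1: [0, 372/19, -648/19]
R3 ← R3 + (6/7)·R2: [0, 0, 0]
2 nonzero rows, so rank(CP) = 2.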